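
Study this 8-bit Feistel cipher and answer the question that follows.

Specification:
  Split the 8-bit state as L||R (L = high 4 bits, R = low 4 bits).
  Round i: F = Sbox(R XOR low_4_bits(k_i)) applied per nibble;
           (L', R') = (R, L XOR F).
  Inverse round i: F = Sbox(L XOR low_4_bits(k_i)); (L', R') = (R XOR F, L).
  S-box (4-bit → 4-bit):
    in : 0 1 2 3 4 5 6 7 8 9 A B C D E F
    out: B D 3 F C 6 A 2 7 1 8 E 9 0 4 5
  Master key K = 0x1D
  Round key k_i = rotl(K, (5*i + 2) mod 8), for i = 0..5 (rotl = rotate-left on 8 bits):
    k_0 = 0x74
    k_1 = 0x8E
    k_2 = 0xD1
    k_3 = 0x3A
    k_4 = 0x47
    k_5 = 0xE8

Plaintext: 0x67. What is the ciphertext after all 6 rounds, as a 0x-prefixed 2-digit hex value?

0x75

s_0 = plaintext = 0x67
s_1 = Round(s_0, k_0) = 0x79
s_2 = Round(s_1, k_1) = 0x95
s_3 = Round(s_2, k_2) = 0x55
s_4 = Round(s_3, k_3) = 0x50
s_5 = Round(s_4, k_4) = 0x07
s_6 = Round(s_5, k_5) = 0x75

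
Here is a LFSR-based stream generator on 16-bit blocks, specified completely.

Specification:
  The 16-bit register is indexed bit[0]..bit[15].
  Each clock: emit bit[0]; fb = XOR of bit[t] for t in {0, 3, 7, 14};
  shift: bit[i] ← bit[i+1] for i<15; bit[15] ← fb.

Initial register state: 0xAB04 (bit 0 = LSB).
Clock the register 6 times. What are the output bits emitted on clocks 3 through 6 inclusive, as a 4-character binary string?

1000

reg_0 = 0xAB04
clock 1: out=0, reg = 0x5582
clock 2: out=0, reg = 0x2AC1
clock 3: out=1, reg = 0x1560
clock 4: out=0, reg = 0x0AB0
clock 5: out=0, reg = 0x8558
clock 6: out=0, reg = 0xC2AC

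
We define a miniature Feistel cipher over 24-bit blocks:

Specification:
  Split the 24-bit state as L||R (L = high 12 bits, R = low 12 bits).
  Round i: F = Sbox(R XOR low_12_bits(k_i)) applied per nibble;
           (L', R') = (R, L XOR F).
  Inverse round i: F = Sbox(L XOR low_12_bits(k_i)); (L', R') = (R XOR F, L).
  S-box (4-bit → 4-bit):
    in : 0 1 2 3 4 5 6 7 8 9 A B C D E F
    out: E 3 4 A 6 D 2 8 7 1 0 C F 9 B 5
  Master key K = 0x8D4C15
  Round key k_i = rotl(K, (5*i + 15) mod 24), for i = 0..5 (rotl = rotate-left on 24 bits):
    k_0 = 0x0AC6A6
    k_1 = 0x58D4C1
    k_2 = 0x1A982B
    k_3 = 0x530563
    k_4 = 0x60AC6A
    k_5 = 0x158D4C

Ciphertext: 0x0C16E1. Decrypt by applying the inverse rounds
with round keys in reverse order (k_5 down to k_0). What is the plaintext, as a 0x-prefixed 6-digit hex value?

0x1B0A72

s_0 = ciphertext = 0x0C16E1
s_1 = InvRound(s_0, k_5) = 0xF980C1
s_2 = InvRound(s_1, k_4) = 0xA95F98
s_3 = InvRound(s_2, k_3) = 0xACAA95
s_4 = InvRound(s_3, k_2) = 0xE26ACA
s_5 = InvRound(s_4, k_1) = 0xA72E26
s_6 = InvRound(s_5, k_0) = 0x1B0A72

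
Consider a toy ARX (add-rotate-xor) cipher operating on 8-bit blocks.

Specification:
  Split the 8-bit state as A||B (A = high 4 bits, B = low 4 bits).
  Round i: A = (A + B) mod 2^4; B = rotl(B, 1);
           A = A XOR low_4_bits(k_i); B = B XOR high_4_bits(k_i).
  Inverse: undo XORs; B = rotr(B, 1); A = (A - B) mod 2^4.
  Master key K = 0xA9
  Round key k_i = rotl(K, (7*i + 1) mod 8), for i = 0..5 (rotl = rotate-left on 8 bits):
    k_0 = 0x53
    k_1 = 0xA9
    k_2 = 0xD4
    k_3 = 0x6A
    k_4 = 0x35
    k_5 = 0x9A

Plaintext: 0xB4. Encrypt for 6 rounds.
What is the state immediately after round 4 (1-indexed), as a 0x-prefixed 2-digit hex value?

s_0 = plaintext = 0xB4
s_1 = Round(s_0, k_0) = 0xCD
s_2 = Round(s_1, k_1) = 0x01
s_3 = Round(s_2, k_2) = 0x5F
s_4 = Round(s_3, k_3) = 0xE9
s_5 = Round(s_4, k_4) = 0x20
s_6 = Round(s_5, k_5) = 0x89

0xE9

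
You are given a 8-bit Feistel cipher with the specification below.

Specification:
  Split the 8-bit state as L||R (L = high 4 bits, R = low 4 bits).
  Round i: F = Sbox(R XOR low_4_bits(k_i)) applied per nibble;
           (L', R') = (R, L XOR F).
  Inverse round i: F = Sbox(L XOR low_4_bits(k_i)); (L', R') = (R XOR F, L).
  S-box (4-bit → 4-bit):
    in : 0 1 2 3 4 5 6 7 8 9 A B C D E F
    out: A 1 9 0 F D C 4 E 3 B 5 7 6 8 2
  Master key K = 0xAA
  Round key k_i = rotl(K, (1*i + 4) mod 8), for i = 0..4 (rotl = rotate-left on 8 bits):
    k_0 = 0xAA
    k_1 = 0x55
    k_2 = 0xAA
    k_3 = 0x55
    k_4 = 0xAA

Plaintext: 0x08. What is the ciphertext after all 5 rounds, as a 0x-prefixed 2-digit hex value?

0xEB

s_0 = plaintext = 0x08
s_1 = Round(s_0, k_0) = 0x89
s_2 = Round(s_1, k_1) = 0x9F
s_3 = Round(s_2, k_2) = 0xF4
s_4 = Round(s_3, k_3) = 0x4E
s_5 = Round(s_4, k_4) = 0xEB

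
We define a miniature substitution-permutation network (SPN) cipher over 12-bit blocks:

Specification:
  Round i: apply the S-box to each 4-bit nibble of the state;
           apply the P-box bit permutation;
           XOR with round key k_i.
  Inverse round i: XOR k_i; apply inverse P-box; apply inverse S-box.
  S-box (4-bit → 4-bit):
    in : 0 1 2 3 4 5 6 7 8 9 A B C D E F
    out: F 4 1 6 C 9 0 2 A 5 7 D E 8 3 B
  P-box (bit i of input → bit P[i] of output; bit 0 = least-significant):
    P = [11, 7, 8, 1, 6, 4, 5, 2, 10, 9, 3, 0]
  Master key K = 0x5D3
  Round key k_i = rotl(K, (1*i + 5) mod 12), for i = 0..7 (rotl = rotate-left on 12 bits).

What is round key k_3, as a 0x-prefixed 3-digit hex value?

0x35D

K = 0x5D3
k_0 = rotl(K, (1*0+5) mod 12) = rotl(K, 5) = 0xA6B
k_1 = rotl(K, (1*1+5) mod 12) = rotl(K, 6) = 0x4D7
k_2 = rotl(K, (1*2+5) mod 12) = rotl(K, 7) = 0x9AE
k_3 = rotl(K, (1*3+5) mod 12) = rotl(K, 8) = 0x35D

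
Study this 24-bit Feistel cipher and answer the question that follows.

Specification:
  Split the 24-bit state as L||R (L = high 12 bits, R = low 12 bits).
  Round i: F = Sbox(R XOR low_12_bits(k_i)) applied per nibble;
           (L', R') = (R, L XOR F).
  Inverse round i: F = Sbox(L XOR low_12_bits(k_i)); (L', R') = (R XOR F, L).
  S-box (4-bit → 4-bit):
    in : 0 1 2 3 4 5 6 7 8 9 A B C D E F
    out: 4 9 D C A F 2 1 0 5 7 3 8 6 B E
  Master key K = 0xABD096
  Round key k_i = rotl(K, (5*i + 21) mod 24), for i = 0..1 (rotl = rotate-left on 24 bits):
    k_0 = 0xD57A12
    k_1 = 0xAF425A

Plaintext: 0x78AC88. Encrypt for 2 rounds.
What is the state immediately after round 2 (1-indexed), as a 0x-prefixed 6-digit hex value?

0x5DDD89

s_0 = plaintext = 0x78AC88
s_1 = Round(s_0, k_0) = 0xC885DD
s_2 = Round(s_1, k_1) = 0x5DDD89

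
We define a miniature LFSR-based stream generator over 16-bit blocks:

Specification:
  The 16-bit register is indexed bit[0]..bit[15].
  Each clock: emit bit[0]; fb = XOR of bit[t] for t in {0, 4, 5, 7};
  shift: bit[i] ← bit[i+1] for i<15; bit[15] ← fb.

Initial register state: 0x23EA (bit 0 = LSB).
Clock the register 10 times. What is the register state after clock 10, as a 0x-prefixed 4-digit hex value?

0x2308

reg_0 = 0x23EA
clock 1: out=0, reg = 0x11F5
clock 2: out=1, reg = 0x08FA
clock 3: out=0, reg = 0x847D
clock 4: out=1, reg = 0xC23E
clock 5: out=0, reg = 0x611F
clock 6: out=1, reg = 0x308F
clock 7: out=1, reg = 0x1847
clock 8: out=1, reg = 0x8C23
clock 9: out=1, reg = 0x4611
clock 10: out=1, reg = 0x2308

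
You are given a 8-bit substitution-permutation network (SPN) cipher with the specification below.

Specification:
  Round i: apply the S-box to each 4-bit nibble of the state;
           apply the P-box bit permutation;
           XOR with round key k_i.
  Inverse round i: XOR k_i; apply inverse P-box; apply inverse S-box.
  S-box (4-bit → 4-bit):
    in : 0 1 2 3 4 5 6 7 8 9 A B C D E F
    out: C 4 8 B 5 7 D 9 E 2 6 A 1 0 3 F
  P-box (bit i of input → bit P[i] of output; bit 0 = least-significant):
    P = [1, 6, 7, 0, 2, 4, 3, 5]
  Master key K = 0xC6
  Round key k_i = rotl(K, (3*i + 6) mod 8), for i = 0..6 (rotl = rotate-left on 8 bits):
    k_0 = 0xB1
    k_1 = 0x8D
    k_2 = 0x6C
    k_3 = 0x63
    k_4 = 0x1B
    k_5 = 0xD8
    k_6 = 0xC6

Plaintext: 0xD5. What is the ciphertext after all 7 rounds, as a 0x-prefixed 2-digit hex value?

0x73

s_0 = plaintext = 0xD5
s_1 = Round(s_0, k_0) = 0x73
s_2 = Round(s_1, k_1) = 0xEA
s_3 = Round(s_2, k_2) = 0xB8
s_4 = Round(s_3, k_3) = 0x92
s_5 = Round(s_4, k_4) = 0x0A
s_6 = Round(s_5, k_5) = 0x30
s_7 = Round(s_6, k_6) = 0x73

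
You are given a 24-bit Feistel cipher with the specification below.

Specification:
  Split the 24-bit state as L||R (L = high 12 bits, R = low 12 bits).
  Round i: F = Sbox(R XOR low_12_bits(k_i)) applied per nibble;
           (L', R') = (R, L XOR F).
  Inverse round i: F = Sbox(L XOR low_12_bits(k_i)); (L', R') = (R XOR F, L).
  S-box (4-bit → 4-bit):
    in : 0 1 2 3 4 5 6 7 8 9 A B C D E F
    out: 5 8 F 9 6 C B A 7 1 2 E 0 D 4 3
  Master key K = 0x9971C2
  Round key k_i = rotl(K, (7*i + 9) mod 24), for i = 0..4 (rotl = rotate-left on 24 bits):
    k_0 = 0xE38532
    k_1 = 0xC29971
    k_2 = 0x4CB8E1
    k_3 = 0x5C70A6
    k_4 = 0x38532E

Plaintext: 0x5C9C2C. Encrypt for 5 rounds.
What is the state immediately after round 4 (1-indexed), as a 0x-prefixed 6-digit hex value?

0x580D47

s_0 = plaintext = 0x5C9C2C
s_1 = Round(s_0, k_0) = 0xC2C44D
s_2 = Round(s_1, k_1) = 0x44D1BC
s_3 = Round(s_2, k_2) = 0x1BC580
s_4 = Round(s_3, k_3) = 0x580D47
s_5 = Round(s_4, k_4) = 0xD47131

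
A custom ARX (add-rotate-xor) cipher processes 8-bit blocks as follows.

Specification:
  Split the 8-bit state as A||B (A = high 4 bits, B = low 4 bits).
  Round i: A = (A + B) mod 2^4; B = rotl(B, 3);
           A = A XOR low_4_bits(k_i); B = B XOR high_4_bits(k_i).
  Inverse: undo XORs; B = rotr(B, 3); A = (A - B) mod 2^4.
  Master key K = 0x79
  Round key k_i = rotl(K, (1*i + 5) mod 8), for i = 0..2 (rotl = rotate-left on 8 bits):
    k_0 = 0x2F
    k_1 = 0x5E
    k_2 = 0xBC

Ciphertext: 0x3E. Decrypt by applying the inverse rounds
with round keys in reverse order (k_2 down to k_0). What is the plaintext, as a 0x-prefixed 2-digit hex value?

s_0 = ciphertext = 0x3E
s_1 = InvRound(s_0, k_2) = 0x5A
s_2 = InvRound(s_1, k_1) = 0xCF
s_3 = InvRound(s_2, k_0) = 0x8B

0x8B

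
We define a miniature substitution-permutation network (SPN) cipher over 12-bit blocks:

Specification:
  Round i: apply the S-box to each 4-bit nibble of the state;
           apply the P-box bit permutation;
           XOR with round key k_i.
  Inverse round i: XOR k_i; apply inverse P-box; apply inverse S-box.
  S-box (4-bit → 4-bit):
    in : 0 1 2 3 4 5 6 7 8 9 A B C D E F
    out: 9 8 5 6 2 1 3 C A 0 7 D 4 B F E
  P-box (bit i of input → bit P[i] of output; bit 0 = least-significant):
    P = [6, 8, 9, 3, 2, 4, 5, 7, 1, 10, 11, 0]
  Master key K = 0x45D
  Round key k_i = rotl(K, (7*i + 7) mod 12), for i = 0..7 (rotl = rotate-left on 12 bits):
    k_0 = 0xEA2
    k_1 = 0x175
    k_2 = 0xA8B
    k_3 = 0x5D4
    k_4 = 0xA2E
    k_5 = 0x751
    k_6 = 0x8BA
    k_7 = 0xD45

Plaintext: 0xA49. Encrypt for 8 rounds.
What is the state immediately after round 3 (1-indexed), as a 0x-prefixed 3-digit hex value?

0x8C3

s_0 = plaintext = 0xA49
s_1 = Round(s_0, k_0) = 0x2B0
s_2 = Round(s_1, k_1) = 0x99B
s_3 = Round(s_2, k_2) = 0x8C3
s_4 = Round(s_3, k_3) = 0x2F5
s_5 = Round(s_4, k_4) = 0x2DC
s_6 = Round(s_5, k_5) = 0xDC7
s_7 = Round(s_6, k_6) = 0xE91
s_8 = Round(s_7, k_7) = 0x14E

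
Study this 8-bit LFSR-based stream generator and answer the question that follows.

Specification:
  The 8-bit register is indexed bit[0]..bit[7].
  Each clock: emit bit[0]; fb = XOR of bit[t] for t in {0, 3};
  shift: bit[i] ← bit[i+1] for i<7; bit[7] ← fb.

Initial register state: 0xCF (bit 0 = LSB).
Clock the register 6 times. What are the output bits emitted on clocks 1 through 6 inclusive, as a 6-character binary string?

reg_0 = 0xCF
clock 1: out=1, reg = 0x67
clock 2: out=1, reg = 0xB3
clock 3: out=1, reg = 0xD9
clock 4: out=1, reg = 0x6C
clock 5: out=0, reg = 0xB6
clock 6: out=0, reg = 0x5B

111100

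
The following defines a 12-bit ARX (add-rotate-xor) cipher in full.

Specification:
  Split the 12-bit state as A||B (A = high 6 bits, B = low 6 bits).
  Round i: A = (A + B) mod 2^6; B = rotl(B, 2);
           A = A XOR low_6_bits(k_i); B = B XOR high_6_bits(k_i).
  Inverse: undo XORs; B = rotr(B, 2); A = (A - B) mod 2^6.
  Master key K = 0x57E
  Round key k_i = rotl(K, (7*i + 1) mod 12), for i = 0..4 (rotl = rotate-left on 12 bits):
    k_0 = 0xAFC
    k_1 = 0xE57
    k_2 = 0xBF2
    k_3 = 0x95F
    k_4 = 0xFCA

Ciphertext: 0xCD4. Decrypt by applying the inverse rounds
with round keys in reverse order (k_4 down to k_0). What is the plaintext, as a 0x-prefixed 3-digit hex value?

0xE85

s_0 = ciphertext = 0xCD4
s_1 = InvRound(s_0, k_4) = 0xFFA
s_2 = InvRound(s_1, k_3) = 0xA77
s_3 = InvRound(s_2, k_2) = 0x546
s_4 = InvRound(s_3, k_1) = 0x0FF
s_5 = InvRound(s_4, k_0) = 0xE85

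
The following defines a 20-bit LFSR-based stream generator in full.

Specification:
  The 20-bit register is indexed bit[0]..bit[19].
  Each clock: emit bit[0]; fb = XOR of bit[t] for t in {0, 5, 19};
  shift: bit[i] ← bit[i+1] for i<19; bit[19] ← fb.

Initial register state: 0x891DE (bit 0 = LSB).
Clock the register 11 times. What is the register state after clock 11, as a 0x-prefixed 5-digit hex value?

0x99F12

reg_0 = 0x891DE
clock 1: out=0, reg = 0xC48EF
clock 2: out=1, reg = 0xE2477
clock 3: out=1, reg = 0xF123B
clock 4: out=1, reg = 0xF891D
clock 5: out=1, reg = 0x7C48E
clock 6: out=0, reg = 0x3E247
clock 7: out=1, reg = 0x9F123
clock 8: out=1, reg = 0xCF891
clock 9: out=1, reg = 0x67C48
clock 10: out=0, reg = 0x33E24
clock 11: out=0, reg = 0x99F12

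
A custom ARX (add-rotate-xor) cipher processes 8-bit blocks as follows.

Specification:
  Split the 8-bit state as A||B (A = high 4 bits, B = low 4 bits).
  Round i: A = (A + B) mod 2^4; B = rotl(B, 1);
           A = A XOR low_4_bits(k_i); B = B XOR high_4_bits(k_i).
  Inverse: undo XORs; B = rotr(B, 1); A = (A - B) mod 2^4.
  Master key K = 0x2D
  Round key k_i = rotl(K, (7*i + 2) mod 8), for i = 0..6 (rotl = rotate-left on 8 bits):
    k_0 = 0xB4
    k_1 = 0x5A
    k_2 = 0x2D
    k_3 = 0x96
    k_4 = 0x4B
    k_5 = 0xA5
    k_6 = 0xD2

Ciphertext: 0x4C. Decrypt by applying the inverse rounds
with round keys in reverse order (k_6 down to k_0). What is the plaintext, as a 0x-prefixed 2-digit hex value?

0xBF

s_0 = ciphertext = 0x4C
s_1 = InvRound(s_0, k_6) = 0xE8
s_2 = InvRound(s_1, k_5) = 0xA1
s_3 = InvRound(s_2, k_4) = 0x7A
s_4 = InvRound(s_3, k_3) = 0x89
s_5 = InvRound(s_4, k_2) = 0x8D
s_6 = InvRound(s_5, k_1) = 0xE4
s_7 = InvRound(s_6, k_0) = 0xBF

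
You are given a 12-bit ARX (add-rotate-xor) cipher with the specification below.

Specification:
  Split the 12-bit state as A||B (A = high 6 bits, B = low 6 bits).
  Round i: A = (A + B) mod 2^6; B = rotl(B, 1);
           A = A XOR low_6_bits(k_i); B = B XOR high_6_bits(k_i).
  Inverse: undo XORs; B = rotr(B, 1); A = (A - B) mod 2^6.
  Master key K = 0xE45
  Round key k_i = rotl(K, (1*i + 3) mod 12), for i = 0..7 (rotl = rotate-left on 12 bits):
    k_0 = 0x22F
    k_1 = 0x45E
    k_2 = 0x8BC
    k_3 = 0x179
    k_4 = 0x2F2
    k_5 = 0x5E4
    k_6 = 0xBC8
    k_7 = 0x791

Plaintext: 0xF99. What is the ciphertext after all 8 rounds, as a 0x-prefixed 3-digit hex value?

s_0 = plaintext = 0xF99
s_1 = Round(s_0, k_0) = 0xE3A
s_2 = Round(s_1, k_1) = 0xB24
s_3 = Round(s_2, k_2) = 0xB2B
s_4 = Round(s_3, k_3) = 0xB92
s_5 = Round(s_4, k_4) = 0xCAF
s_6 = Round(s_5, k_5) = 0x148
s_7 = Round(s_6, k_6) = 0x17F
s_8 = Round(s_7, k_7) = 0x561

0x561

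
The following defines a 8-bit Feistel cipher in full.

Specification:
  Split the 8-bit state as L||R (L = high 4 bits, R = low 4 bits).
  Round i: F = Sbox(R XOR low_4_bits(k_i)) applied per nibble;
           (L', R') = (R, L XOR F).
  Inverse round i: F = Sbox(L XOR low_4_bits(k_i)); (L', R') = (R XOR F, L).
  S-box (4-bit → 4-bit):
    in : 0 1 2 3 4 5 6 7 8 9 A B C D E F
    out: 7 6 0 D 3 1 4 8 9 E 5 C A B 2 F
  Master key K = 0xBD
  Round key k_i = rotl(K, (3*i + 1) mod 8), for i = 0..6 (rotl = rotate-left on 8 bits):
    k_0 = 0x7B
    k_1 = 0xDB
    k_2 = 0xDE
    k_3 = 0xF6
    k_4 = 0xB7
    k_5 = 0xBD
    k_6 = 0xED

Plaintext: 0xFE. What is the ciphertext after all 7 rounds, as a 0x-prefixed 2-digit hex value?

s_0 = plaintext = 0xFE
s_1 = Round(s_0, k_0) = 0xEE
s_2 = Round(s_1, k_1) = 0xEF
s_3 = Round(s_2, k_2) = 0xF8
s_4 = Round(s_3, k_3) = 0x8D
s_5 = Round(s_4, k_4) = 0xDD
s_6 = Round(s_5, k_5) = 0xDA
s_7 = Round(s_6, k_6) = 0xA5

0xA5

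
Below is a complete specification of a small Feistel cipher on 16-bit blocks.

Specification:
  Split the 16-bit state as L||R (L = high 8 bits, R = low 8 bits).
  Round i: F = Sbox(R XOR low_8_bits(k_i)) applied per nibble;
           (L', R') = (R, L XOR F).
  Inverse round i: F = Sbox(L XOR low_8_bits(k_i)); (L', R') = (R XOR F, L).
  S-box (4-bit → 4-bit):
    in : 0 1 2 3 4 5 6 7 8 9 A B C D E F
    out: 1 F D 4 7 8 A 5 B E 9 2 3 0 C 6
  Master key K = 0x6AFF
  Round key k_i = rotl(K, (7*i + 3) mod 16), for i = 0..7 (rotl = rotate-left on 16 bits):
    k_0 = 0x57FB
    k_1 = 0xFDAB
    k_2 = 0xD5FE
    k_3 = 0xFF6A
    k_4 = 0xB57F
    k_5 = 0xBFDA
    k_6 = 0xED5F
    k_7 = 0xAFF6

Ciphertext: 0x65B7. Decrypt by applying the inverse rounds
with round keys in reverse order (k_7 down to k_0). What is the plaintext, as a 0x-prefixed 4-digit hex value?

0xC915

s_0 = ciphertext = 0x65B7
s_1 = InvRound(s_0, k_7) = 0x5365
s_2 = InvRound(s_1, k_6) = 0x7653
s_3 = InvRound(s_2, k_5) = 0xC076
s_4 = InvRound(s_3, k_4) = 0x50C0
s_5 = InvRound(s_4, k_3) = 0x8950
s_6 = InvRound(s_5, k_2) = 0x0589
s_7 = InvRound(s_6, k_1) = 0x1505
s_8 = InvRound(s_7, k_0) = 0xC915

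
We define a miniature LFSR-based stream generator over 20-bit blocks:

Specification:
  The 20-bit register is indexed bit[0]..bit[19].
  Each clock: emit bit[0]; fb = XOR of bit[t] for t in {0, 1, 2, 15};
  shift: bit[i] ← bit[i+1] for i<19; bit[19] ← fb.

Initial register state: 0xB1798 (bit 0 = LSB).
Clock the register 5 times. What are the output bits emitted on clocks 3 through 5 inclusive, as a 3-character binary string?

reg_0 = 0xB1798
clock 1: out=0, reg = 0x58BCC
clock 2: out=0, reg = 0x2C5E6
clock 3: out=0, reg = 0x962F3
clock 4: out=1, reg = 0x4B179
clock 5: out=1, reg = 0x258BC

011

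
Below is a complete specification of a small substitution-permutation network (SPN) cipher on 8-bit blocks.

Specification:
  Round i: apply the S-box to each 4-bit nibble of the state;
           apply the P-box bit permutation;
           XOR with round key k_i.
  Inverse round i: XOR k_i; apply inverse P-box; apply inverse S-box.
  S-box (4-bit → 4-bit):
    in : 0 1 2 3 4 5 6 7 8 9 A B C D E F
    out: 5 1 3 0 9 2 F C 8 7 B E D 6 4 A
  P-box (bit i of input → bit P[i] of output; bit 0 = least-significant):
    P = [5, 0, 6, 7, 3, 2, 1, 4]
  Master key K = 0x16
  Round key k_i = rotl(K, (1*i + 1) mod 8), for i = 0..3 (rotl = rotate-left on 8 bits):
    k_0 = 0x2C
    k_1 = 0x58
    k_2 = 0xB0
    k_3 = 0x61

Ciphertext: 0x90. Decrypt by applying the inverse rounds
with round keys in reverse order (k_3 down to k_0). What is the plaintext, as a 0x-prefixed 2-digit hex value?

s_0 = ciphertext = 0x90
s_1 = InvRound(s_0, k_3) = 0x86
s_2 = InvRound(s_1, k_2) = 0xB1
s_3 = InvRound(s_2, k_1) = 0x16
s_4 = InvRound(s_3, k_0) = 0xC1

0xC1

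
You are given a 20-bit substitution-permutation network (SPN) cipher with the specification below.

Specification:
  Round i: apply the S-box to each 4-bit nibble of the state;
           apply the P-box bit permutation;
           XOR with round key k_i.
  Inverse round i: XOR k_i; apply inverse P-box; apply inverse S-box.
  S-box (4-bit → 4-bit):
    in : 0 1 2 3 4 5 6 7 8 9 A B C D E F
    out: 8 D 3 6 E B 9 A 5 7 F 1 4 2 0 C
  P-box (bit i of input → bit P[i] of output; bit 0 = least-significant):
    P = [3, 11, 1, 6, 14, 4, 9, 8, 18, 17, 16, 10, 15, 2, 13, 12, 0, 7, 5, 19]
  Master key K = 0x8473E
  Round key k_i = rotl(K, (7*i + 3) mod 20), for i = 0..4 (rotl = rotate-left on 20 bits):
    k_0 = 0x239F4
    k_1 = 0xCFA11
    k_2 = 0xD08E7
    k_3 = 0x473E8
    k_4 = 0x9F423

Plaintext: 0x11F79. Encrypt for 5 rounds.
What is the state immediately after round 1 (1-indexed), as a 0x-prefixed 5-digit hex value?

s_0 = plaintext = 0x11F79
s_1 = Round(s_0, k_0) = 0xB84CF
s_2 = Round(s_1, k_1) = 0xF5C52
s_3 = Round(s_2, k_2) = 0x4D1DB
s_4 = Round(s_3, k_3) = 0x97754
s_5 = Round(s_4, k_4) = 0xBA9D4

0xB84CF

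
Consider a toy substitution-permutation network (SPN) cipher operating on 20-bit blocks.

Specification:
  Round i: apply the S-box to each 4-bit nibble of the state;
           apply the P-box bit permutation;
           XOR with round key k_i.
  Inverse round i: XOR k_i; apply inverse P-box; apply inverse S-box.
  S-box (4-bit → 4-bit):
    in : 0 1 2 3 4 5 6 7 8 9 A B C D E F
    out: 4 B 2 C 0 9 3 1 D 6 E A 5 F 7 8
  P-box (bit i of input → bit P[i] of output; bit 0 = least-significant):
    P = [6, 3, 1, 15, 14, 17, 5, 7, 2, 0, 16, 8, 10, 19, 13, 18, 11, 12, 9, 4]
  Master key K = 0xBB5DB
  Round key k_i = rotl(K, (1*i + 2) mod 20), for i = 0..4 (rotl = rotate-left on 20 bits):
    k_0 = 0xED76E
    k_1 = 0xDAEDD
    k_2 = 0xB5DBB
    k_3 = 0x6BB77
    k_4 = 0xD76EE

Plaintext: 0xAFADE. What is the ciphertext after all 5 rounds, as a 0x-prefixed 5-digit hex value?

0x8FA59

s_0 = plaintext = 0xAFADE
s_1 = Round(s_0, k_0) = 0x98495
s_2 = Round(s_1, k_1) = 0xB18BD
s_3 = Round(s_2, k_2) = 0x4C865
s_4 = Round(s_3, k_3) = 0x55E33
s_5 = Round(s_4, k_4) = 0x8FA59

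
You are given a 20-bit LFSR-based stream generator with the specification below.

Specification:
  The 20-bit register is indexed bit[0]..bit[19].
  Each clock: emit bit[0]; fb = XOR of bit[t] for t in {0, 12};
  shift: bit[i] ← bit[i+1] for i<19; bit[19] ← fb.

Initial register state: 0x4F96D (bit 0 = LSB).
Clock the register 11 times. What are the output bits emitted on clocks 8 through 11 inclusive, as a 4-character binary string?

0100

reg_0 = 0x4F96D
clock 1: out=1, reg = 0x27CB6
clock 2: out=0, reg = 0x93E5B
clock 3: out=1, reg = 0x49F2D
clock 4: out=1, reg = 0x24F96
clock 5: out=0, reg = 0x127CB
clock 6: out=1, reg = 0x893E5
clock 7: out=1, reg = 0x449F2
clock 8: out=0, reg = 0x224F9
clock 9: out=1, reg = 0x9127C
clock 10: out=0, reg = 0xC893E
clock 11: out=0, reg = 0x6449F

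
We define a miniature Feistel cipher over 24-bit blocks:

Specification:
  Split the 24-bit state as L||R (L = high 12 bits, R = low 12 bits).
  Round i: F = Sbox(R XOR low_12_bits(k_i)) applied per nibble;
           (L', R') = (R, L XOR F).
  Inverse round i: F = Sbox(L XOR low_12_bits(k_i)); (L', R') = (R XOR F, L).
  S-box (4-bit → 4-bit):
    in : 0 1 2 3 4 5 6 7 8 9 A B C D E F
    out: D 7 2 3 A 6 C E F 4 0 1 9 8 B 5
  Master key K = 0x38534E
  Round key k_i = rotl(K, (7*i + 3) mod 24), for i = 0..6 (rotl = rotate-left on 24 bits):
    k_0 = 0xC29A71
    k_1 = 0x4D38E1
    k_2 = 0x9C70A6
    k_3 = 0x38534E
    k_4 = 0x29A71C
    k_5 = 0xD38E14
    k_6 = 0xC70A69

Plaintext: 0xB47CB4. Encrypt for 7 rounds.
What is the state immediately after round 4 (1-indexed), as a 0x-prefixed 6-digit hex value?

s_0 = plaintext = 0xB47CB4
s_1 = Round(s_0, k_0) = 0xCB47D1
s_2 = Round(s_1, k_1) = 0x7D1989
s_3 = Round(s_2, k_2) = 0x9893F4
s_4 = Round(s_3, k_3) = 0x3F4499
s_5 = Round(s_4, k_4) = 0x499002
s_6 = Round(s_5, k_5) = 0x002FE5
s_7 = Round(s_6, k_6) = 0xFE56FB

0x3F4499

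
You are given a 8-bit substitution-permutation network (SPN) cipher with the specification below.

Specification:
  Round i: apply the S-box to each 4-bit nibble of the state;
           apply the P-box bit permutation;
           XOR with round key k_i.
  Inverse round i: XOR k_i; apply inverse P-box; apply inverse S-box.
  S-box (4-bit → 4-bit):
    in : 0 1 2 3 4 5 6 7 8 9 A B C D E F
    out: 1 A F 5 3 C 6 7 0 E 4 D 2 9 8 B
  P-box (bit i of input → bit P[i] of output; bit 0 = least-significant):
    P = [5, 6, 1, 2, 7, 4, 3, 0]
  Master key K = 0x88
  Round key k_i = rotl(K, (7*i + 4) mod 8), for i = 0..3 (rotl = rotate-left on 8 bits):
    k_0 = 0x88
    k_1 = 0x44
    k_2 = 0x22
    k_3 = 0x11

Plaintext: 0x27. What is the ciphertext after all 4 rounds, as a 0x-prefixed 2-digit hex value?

0xFA

s_0 = plaintext = 0x27
s_1 = Round(s_0, k_0) = 0x73
s_2 = Round(s_1, k_1) = 0xFE
s_3 = Round(s_2, k_2) = 0xB7
s_4 = Round(s_3, k_3) = 0xFA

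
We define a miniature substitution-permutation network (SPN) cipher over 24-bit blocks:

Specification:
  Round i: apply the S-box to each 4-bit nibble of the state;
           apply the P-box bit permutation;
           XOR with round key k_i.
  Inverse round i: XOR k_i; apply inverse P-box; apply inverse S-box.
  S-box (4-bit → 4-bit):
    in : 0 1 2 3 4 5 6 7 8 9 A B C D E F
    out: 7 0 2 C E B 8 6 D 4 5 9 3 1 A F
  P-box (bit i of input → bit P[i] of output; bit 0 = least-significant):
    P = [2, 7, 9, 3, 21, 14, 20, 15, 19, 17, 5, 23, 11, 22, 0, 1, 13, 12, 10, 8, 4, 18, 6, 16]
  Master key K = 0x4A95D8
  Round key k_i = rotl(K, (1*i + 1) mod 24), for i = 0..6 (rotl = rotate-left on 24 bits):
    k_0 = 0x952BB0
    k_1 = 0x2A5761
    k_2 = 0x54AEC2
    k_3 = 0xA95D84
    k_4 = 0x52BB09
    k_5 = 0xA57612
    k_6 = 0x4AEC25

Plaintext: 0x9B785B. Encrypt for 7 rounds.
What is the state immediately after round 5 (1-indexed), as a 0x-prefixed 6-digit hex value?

0xC1FC0E

s_0 = plaintext = 0x9B785B
s_1 = Round(s_0, k_0) = 0x7DCADD
s_2 = Round(s_1, k_1) = 0x467F05
s_3 = Round(s_2, k_2) = 0xABEF2F
s_4 = Round(s_3, k_3) = 0x633E7A
s_5 = Round(s_4, k_4) = 0xC1FC0E
s_6 = Round(s_5, k_5) = 0xDB3E89
s_7 = Round(s_6, k_6) = 0xF84F36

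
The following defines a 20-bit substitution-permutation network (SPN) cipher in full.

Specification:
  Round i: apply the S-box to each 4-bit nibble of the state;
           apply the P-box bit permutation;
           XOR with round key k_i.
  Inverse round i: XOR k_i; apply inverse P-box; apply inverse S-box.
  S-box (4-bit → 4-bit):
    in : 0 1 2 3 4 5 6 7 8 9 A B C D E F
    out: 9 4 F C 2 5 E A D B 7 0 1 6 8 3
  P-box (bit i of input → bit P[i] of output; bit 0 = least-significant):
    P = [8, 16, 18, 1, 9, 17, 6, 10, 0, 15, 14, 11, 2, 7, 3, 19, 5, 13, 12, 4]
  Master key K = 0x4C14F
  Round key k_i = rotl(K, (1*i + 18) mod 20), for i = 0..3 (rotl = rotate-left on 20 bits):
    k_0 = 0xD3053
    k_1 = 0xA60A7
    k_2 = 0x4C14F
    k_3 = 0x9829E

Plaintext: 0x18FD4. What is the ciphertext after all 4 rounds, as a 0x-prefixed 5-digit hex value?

0xBB7ED

s_0 = plaintext = 0x18FD4
s_1 = Round(s_0, k_0) = 0x6A01E
s_2 = Round(s_1, k_1) = 0xA5878
s_3 = Round(s_2, k_2) = 0x2BC60
s_4 = Round(s_3, k_3) = 0xBB7ED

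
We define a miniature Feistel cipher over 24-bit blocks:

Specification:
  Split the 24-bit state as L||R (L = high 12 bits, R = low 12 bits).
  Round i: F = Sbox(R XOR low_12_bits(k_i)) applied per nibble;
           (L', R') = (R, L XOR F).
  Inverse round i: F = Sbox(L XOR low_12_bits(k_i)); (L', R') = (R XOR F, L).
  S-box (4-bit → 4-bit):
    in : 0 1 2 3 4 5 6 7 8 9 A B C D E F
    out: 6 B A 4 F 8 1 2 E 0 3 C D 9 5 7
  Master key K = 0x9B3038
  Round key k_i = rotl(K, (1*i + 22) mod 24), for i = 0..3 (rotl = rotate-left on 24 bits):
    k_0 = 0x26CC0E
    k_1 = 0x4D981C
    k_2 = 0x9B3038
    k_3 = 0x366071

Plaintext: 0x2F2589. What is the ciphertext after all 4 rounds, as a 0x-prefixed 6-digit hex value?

0x38D299

s_0 = plaintext = 0x2F2589
s_1 = Round(s_0, k_0) = 0x589210
s_2 = Round(s_1, k_1) = 0x2106E4
s_3 = Round(s_2, k_2) = 0x6E438D
s_4 = Round(s_3, k_3) = 0x38D299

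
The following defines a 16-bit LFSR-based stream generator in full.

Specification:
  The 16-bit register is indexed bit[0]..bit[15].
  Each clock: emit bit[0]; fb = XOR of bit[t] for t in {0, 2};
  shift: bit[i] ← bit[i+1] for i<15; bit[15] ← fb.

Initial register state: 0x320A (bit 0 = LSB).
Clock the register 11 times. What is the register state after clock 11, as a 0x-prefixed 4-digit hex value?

0xD106

reg_0 = 0x320A
clock 1: out=0, reg = 0x1905
clock 2: out=1, reg = 0x0C82
clock 3: out=0, reg = 0x0641
clock 4: out=1, reg = 0x8320
clock 5: out=0, reg = 0x4190
clock 6: out=0, reg = 0x20C8
clock 7: out=0, reg = 0x1064
clock 8: out=0, reg = 0x8832
clock 9: out=0, reg = 0x4419
clock 10: out=1, reg = 0xA20C
clock 11: out=0, reg = 0xD106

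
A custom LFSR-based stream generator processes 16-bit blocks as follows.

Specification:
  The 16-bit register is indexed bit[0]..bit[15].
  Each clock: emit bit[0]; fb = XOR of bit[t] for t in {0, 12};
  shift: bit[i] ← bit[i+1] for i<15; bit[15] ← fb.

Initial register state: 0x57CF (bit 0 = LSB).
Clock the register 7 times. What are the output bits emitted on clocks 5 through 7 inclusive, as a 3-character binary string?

reg_0 = 0x57CF
clock 1: out=1, reg = 0x2BE7
clock 2: out=1, reg = 0x95F3
clock 3: out=1, reg = 0x4AF9
clock 4: out=1, reg = 0xA57C
clock 5: out=0, reg = 0x52BE
clock 6: out=0, reg = 0xA95F
clock 7: out=1, reg = 0xD4AF

001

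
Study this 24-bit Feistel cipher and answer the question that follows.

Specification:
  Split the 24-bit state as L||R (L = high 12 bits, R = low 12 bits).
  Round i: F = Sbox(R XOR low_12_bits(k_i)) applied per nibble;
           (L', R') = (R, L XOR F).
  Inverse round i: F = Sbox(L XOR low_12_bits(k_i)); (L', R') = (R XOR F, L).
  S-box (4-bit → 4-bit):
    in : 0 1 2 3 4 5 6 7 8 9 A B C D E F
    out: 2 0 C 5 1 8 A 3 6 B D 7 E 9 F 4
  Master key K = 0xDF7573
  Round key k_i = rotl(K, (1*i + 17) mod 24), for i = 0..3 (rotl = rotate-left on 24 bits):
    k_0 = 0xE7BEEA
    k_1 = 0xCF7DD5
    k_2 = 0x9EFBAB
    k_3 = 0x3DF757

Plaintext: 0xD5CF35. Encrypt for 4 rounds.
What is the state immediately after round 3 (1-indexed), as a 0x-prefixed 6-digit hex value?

0xD3C77B

s_0 = plaintext = 0xD5CF35
s_1 = Round(s_0, k_0) = 0xF35DC8
s_2 = Round(s_1, k_1) = 0xDC8D3C
s_3 = Round(s_2, k_2) = 0xD3C77B
s_4 = Round(s_3, k_3) = 0x77BFF2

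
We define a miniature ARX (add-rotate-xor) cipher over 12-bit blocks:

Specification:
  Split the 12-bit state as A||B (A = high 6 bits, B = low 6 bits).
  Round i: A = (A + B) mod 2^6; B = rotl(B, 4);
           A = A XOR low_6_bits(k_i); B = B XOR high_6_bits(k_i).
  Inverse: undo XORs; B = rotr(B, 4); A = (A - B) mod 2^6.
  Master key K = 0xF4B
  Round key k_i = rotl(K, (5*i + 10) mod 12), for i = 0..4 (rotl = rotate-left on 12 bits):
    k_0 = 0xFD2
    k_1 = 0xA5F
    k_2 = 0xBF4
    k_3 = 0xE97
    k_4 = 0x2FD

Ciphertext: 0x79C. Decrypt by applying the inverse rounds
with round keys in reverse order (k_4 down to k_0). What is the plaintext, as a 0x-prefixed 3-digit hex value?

0x8D4

s_0 = ciphertext = 0x79C
s_1 = InvRound(s_0, k_4) = 0x19D
s_2 = InvRound(s_1, k_3) = 0xCDE
s_3 = InvRound(s_2, k_2) = 0x007
s_4 = InvRound(s_3, k_1) = 0x97A
s_5 = InvRound(s_4, k_0) = 0x8D4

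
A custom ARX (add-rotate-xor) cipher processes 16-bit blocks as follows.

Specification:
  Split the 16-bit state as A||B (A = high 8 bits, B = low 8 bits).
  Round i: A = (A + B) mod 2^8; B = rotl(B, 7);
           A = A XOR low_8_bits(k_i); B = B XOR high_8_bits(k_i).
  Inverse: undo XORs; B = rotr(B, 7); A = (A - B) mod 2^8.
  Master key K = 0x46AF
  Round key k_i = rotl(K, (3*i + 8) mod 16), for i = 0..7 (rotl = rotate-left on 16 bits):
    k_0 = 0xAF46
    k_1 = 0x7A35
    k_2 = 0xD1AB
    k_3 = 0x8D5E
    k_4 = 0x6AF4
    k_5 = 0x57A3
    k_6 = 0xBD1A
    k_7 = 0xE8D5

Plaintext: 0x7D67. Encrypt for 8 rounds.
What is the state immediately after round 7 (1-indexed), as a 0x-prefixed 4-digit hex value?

s_0 = plaintext = 0x7D67
s_1 = Round(s_0, k_0) = 0xA21C
s_2 = Round(s_1, k_1) = 0x8B74
s_3 = Round(s_2, k_2) = 0x54EB
s_4 = Round(s_3, k_3) = 0x6178
s_5 = Round(s_4, k_4) = 0x2D56
s_6 = Round(s_5, k_5) = 0x207C
s_7 = Round(s_6, k_6) = 0x8683
s_8 = Round(s_7, k_7) = 0xDC29

0x8683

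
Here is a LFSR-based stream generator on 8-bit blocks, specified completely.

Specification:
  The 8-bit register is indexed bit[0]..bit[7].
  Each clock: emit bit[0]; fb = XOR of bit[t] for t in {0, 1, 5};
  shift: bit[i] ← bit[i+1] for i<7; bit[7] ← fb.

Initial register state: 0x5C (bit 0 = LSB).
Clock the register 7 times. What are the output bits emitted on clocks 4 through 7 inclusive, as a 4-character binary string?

reg_0 = 0x5C
clock 1: out=0, reg = 0x2E
clock 2: out=0, reg = 0x17
clock 3: out=1, reg = 0x0B
clock 4: out=1, reg = 0x05
clock 5: out=1, reg = 0x82
clock 6: out=0, reg = 0xC1
clock 7: out=1, reg = 0xE0

1101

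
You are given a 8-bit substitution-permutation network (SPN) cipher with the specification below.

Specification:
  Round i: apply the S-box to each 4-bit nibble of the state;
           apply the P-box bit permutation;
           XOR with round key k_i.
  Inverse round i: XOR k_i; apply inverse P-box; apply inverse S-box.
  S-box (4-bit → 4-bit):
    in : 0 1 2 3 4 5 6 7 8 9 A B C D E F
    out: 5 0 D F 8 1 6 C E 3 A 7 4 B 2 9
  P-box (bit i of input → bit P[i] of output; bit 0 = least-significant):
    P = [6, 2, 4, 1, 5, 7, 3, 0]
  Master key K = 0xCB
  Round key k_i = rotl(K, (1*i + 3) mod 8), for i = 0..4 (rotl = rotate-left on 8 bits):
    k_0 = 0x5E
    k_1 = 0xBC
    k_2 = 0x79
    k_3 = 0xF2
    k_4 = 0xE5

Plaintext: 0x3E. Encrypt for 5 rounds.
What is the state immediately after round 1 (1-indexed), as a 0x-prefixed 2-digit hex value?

0xF3

s_0 = plaintext = 0x3E
s_1 = Round(s_0, k_0) = 0xF3
s_2 = Round(s_1, k_1) = 0xCB
s_3 = Round(s_2, k_2) = 0x25
s_4 = Round(s_3, k_3) = 0x9B
s_5 = Round(s_4, k_4) = 0x11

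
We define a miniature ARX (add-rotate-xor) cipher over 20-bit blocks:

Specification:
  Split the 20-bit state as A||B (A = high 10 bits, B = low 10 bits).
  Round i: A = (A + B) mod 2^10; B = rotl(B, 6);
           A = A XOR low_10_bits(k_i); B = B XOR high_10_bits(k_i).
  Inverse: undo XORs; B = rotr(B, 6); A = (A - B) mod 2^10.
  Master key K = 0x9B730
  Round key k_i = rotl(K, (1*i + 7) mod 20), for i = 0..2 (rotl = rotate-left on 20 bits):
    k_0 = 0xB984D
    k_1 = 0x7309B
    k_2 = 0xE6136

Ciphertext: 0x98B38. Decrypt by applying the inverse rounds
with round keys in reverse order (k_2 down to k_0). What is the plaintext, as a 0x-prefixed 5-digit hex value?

0xFFC98

s_0 = ciphertext = 0x98B38
s_1 = InvRound(s_0, k_2) = 0x54A02
s_2 = InvRound(s_1, k_1) = 0x368EF
s_3 = InvRound(s_2, k_0) = 0xFFC98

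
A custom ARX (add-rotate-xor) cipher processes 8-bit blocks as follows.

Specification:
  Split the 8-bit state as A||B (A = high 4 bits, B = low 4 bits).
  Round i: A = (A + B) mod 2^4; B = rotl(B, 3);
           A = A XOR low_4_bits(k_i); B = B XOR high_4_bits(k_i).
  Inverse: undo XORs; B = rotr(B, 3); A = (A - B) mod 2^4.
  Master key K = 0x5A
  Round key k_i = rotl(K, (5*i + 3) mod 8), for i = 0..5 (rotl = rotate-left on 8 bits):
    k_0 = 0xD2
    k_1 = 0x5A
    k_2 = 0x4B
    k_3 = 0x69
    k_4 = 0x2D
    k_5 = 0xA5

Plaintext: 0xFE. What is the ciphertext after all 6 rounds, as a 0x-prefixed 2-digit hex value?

s_0 = plaintext = 0xFE
s_1 = Round(s_0, k_0) = 0xFA
s_2 = Round(s_1, k_1) = 0x30
s_3 = Round(s_2, k_2) = 0x84
s_4 = Round(s_3, k_3) = 0x54
s_5 = Round(s_4, k_4) = 0x40
s_6 = Round(s_5, k_5) = 0x1A

0x1A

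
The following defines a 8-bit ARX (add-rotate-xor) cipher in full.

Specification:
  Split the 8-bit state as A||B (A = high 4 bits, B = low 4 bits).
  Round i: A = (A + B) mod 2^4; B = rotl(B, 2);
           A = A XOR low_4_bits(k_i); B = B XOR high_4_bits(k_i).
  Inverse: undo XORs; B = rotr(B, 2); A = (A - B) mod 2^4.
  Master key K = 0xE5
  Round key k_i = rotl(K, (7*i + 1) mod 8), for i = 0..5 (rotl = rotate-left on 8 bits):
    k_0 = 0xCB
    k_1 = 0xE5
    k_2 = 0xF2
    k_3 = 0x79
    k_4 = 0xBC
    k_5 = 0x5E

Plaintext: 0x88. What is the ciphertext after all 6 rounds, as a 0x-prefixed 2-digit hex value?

0x76

s_0 = plaintext = 0x88
s_1 = Round(s_0, k_0) = 0xBE
s_2 = Round(s_1, k_1) = 0xC5
s_3 = Round(s_2, k_2) = 0x3A
s_4 = Round(s_3, k_3) = 0x4D
s_5 = Round(s_4, k_4) = 0xDC
s_6 = Round(s_5, k_5) = 0x76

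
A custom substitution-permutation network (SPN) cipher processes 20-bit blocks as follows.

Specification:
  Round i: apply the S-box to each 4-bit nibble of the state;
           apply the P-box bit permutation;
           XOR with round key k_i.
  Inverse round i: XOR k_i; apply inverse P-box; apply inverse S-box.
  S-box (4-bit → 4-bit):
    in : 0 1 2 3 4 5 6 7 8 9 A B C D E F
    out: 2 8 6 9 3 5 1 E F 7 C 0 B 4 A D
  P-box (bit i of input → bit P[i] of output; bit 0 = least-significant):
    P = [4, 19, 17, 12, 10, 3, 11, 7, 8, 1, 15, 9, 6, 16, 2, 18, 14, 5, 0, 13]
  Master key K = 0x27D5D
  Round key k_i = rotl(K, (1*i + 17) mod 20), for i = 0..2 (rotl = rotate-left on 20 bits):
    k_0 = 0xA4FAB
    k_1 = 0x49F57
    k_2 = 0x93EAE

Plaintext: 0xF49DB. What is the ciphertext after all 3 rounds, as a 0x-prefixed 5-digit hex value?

s_0 = plaintext = 0xF49DB
s_1 = Round(s_0, k_0) = 0xBA6E8
s_2 = Round(s_1, k_1) = 0xA8ECB
s_3 = Round(s_2, k_2) = 0xC1861

0xC1861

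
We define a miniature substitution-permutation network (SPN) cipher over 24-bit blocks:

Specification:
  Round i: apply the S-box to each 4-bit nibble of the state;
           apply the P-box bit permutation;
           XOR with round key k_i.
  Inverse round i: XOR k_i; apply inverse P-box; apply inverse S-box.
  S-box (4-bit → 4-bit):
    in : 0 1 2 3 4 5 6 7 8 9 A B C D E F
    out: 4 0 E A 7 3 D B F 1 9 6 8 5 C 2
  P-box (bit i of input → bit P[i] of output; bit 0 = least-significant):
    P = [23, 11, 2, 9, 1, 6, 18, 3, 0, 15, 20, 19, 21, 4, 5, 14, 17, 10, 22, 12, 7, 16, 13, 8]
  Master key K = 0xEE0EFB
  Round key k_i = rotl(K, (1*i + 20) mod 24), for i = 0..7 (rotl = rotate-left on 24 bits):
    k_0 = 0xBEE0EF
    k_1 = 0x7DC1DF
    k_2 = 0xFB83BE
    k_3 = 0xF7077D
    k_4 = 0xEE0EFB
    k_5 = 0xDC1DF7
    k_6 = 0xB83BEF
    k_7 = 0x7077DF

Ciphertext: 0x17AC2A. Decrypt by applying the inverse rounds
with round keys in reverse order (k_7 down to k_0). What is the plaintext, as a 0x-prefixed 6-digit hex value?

s_0 = ciphertext = 0x17AC2A
s_1 = InvRound(s_0, k_7) = 0x7685B2
s_2 = InvRound(s_1, k_6) = 0x08F728
s_3 = InvRound(s_2, k_5) = 0xD03488
s_4 = InvRound(s_3, k_4) = 0x0A4643
s_5 = InvRound(s_4, k_3) = 0x308E6D
s_6 = InvRound(s_5, k_2) = 0x74FA55
s_7 = InvRound(s_6, k_1) = 0x8C1CA3
s_8 = InvRound(s_7, k_0) = 0x07AB3B

0x07AB3B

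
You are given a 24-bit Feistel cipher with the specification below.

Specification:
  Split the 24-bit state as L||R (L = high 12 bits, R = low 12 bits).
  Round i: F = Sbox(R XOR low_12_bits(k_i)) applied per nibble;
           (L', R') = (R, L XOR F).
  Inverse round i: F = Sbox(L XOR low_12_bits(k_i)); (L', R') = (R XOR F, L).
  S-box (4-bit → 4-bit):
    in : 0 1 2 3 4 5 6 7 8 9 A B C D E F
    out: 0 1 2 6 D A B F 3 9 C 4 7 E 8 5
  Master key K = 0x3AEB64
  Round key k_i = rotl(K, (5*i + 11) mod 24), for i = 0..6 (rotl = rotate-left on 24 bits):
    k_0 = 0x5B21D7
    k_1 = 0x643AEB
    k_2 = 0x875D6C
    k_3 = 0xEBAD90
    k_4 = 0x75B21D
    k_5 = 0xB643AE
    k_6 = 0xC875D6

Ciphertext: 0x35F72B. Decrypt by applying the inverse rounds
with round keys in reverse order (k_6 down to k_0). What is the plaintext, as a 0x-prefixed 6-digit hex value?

0x92360C

s_0 = ciphertext = 0x35F72B
s_1 = InvRound(s_0, k_6) = 0xC1235F
s_2 = InvRound(s_1, k_5) = 0x618C12
s_3 = InvRound(s_2, k_4) = 0x118618
s_4 = InvRound(s_3, k_3) = 0x12B118
s_5 = InvRound(s_4, k_2) = 0x6C712B
s_6 = InvRound(s_5, k_1) = 0x60C6C7
s_7 = InvRound(s_6, k_0) = 0x92360C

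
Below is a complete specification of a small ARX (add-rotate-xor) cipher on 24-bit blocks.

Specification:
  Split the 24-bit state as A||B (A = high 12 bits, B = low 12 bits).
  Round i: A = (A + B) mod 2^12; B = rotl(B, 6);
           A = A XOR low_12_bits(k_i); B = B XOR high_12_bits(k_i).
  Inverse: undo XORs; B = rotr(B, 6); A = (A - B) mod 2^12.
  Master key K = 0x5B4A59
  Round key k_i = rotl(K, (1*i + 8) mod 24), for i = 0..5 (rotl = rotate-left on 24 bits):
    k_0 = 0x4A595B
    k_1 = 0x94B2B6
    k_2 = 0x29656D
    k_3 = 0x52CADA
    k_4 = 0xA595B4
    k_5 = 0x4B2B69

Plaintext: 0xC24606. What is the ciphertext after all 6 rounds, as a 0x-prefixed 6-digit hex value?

0x5CB462

s_0 = plaintext = 0xC24606
s_1 = Round(s_0, k_0) = 0xB7153D
s_2 = Round(s_1, k_1) = 0x21861F
s_3 = Round(s_2, k_2) = 0xD5A54E
s_4 = Round(s_3, k_3) = 0x8726B9
s_5 = Round(s_4, k_4) = 0xA9F403
s_6 = Round(s_5, k_5) = 0x5CB462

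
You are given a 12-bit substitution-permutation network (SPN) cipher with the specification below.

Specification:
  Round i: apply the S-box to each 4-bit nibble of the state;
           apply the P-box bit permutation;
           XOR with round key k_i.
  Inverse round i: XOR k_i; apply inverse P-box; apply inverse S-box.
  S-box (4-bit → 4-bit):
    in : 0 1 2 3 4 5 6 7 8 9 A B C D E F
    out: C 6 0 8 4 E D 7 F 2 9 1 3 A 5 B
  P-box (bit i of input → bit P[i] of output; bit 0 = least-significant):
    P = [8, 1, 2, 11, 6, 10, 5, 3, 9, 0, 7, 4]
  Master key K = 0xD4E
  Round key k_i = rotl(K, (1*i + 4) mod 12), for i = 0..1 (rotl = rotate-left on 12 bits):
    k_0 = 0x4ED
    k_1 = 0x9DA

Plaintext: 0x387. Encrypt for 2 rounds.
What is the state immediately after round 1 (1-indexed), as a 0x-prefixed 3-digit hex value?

s_0 = plaintext = 0x387
s_1 = Round(s_0, k_0) = 0x193
s_2 = Round(s_1, k_1) = 0x55B

0x193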